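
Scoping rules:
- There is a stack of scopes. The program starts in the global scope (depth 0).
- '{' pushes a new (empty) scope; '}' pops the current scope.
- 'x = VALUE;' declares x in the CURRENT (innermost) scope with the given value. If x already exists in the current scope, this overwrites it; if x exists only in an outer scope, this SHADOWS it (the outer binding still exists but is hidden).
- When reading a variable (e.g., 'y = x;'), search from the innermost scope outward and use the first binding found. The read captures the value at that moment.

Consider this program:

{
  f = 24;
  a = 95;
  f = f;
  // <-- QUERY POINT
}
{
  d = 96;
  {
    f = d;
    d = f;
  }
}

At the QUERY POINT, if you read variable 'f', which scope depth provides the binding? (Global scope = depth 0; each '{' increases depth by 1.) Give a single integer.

Answer: 1

Derivation:
Step 1: enter scope (depth=1)
Step 2: declare f=24 at depth 1
Step 3: declare a=95 at depth 1
Step 4: declare f=(read f)=24 at depth 1
Visible at query point: a=95 f=24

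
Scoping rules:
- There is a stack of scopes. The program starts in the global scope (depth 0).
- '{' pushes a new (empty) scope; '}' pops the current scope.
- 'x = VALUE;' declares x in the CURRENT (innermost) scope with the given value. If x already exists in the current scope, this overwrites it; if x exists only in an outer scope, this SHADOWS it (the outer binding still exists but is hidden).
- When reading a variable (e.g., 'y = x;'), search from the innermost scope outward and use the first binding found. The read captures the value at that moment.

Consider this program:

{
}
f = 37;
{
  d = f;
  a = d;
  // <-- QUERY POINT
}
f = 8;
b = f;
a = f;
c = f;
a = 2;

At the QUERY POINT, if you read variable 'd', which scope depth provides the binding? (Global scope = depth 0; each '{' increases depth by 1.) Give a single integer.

Answer: 1

Derivation:
Step 1: enter scope (depth=1)
Step 2: exit scope (depth=0)
Step 3: declare f=37 at depth 0
Step 4: enter scope (depth=1)
Step 5: declare d=(read f)=37 at depth 1
Step 6: declare a=(read d)=37 at depth 1
Visible at query point: a=37 d=37 f=37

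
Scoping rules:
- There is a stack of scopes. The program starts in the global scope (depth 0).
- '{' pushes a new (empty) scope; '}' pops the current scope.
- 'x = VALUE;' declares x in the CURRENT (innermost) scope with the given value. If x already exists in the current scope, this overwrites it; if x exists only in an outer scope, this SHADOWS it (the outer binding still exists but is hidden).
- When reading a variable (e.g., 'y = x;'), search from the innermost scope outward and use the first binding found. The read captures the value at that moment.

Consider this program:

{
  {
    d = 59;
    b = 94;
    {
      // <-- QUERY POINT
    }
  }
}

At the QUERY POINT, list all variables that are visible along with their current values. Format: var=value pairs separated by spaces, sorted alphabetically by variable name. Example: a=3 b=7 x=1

Answer: b=94 d=59

Derivation:
Step 1: enter scope (depth=1)
Step 2: enter scope (depth=2)
Step 3: declare d=59 at depth 2
Step 4: declare b=94 at depth 2
Step 5: enter scope (depth=3)
Visible at query point: b=94 d=59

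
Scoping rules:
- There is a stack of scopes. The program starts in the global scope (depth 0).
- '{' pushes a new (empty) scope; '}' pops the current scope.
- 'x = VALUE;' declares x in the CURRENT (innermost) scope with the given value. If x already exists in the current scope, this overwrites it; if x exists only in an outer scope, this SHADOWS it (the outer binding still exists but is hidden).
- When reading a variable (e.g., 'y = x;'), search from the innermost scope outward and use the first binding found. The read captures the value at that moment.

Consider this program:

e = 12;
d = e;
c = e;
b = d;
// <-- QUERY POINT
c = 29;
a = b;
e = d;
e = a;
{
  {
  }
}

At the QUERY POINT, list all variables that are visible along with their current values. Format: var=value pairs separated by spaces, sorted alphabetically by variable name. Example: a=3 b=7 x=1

Step 1: declare e=12 at depth 0
Step 2: declare d=(read e)=12 at depth 0
Step 3: declare c=(read e)=12 at depth 0
Step 4: declare b=(read d)=12 at depth 0
Visible at query point: b=12 c=12 d=12 e=12

Answer: b=12 c=12 d=12 e=12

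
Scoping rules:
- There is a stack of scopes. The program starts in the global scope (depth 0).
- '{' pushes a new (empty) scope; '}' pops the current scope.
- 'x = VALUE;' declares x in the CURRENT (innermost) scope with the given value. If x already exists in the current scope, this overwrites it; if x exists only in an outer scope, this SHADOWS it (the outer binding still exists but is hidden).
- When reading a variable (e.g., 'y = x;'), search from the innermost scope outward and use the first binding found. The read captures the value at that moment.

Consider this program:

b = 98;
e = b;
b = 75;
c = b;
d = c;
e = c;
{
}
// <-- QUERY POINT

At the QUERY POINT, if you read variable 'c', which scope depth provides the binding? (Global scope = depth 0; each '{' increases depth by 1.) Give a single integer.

Step 1: declare b=98 at depth 0
Step 2: declare e=(read b)=98 at depth 0
Step 3: declare b=75 at depth 0
Step 4: declare c=(read b)=75 at depth 0
Step 5: declare d=(read c)=75 at depth 0
Step 6: declare e=(read c)=75 at depth 0
Step 7: enter scope (depth=1)
Step 8: exit scope (depth=0)
Visible at query point: b=75 c=75 d=75 e=75

Answer: 0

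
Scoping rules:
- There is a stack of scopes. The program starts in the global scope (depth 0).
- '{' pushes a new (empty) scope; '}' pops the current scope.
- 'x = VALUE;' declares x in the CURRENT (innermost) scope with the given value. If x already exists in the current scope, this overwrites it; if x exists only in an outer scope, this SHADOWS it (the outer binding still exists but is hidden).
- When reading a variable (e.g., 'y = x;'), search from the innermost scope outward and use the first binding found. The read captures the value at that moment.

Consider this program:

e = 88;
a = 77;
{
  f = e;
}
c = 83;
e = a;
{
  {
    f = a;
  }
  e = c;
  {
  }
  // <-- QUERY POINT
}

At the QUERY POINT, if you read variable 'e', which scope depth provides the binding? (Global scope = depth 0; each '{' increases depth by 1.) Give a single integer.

Step 1: declare e=88 at depth 0
Step 2: declare a=77 at depth 0
Step 3: enter scope (depth=1)
Step 4: declare f=(read e)=88 at depth 1
Step 5: exit scope (depth=0)
Step 6: declare c=83 at depth 0
Step 7: declare e=(read a)=77 at depth 0
Step 8: enter scope (depth=1)
Step 9: enter scope (depth=2)
Step 10: declare f=(read a)=77 at depth 2
Step 11: exit scope (depth=1)
Step 12: declare e=(read c)=83 at depth 1
Step 13: enter scope (depth=2)
Step 14: exit scope (depth=1)
Visible at query point: a=77 c=83 e=83

Answer: 1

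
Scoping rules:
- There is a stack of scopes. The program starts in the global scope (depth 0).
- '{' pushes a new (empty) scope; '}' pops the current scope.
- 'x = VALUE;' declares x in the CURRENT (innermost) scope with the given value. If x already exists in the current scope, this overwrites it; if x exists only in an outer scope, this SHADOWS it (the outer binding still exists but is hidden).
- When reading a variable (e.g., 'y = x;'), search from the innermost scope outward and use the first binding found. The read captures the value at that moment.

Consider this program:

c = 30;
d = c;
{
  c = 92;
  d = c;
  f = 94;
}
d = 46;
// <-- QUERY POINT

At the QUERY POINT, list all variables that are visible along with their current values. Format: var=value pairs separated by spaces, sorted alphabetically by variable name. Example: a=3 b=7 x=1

Step 1: declare c=30 at depth 0
Step 2: declare d=(read c)=30 at depth 0
Step 3: enter scope (depth=1)
Step 4: declare c=92 at depth 1
Step 5: declare d=(read c)=92 at depth 1
Step 6: declare f=94 at depth 1
Step 7: exit scope (depth=0)
Step 8: declare d=46 at depth 0
Visible at query point: c=30 d=46

Answer: c=30 d=46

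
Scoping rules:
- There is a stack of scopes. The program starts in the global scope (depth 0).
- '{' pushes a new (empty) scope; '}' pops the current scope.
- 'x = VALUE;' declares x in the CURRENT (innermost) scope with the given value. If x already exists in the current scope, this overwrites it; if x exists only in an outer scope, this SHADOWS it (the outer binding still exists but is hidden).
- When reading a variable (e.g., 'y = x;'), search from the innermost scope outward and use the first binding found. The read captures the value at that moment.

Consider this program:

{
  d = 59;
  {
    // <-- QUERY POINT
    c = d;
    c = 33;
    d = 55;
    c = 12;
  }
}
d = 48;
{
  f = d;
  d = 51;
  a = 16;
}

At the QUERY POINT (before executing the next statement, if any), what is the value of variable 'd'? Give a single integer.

Step 1: enter scope (depth=1)
Step 2: declare d=59 at depth 1
Step 3: enter scope (depth=2)
Visible at query point: d=59

Answer: 59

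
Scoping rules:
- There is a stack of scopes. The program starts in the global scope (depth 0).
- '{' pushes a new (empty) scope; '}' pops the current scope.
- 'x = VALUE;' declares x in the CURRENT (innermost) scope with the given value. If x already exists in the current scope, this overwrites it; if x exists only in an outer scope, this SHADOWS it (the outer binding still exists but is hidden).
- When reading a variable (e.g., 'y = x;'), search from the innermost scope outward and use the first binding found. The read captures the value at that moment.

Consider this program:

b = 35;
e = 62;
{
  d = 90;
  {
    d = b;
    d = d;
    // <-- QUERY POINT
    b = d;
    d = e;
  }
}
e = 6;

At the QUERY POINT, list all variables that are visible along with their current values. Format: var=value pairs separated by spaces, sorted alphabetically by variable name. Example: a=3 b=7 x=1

Step 1: declare b=35 at depth 0
Step 2: declare e=62 at depth 0
Step 3: enter scope (depth=1)
Step 4: declare d=90 at depth 1
Step 5: enter scope (depth=2)
Step 6: declare d=(read b)=35 at depth 2
Step 7: declare d=(read d)=35 at depth 2
Visible at query point: b=35 d=35 e=62

Answer: b=35 d=35 e=62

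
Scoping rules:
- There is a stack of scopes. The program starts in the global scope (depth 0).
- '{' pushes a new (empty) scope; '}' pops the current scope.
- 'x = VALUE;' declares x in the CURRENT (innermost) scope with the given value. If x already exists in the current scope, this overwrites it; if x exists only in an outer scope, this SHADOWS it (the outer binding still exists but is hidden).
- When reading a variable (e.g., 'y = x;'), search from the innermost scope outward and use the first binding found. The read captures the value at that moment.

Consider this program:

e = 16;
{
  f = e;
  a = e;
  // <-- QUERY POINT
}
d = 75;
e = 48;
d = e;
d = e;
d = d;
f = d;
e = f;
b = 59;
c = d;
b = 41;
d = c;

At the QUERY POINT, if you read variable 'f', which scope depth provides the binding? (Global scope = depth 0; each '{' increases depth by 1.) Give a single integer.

Step 1: declare e=16 at depth 0
Step 2: enter scope (depth=1)
Step 3: declare f=(read e)=16 at depth 1
Step 4: declare a=(read e)=16 at depth 1
Visible at query point: a=16 e=16 f=16

Answer: 1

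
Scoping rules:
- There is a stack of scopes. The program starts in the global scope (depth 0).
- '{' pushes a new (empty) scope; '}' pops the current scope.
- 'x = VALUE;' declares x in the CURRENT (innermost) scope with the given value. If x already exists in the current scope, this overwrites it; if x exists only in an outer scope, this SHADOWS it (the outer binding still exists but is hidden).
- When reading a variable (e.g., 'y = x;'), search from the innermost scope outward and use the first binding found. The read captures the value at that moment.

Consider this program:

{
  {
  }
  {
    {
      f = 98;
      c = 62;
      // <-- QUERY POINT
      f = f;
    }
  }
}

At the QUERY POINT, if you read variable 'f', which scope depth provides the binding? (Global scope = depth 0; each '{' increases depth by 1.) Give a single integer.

Answer: 3

Derivation:
Step 1: enter scope (depth=1)
Step 2: enter scope (depth=2)
Step 3: exit scope (depth=1)
Step 4: enter scope (depth=2)
Step 5: enter scope (depth=3)
Step 6: declare f=98 at depth 3
Step 7: declare c=62 at depth 3
Visible at query point: c=62 f=98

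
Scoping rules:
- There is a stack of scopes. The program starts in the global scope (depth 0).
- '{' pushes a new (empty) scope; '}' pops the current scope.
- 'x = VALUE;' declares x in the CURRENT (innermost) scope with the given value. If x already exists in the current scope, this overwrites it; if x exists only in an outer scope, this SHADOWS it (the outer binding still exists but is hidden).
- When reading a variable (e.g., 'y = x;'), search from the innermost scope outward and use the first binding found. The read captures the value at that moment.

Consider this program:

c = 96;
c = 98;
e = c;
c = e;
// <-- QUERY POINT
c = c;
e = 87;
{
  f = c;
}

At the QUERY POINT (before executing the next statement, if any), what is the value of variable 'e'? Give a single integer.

Step 1: declare c=96 at depth 0
Step 2: declare c=98 at depth 0
Step 3: declare e=(read c)=98 at depth 0
Step 4: declare c=(read e)=98 at depth 0
Visible at query point: c=98 e=98

Answer: 98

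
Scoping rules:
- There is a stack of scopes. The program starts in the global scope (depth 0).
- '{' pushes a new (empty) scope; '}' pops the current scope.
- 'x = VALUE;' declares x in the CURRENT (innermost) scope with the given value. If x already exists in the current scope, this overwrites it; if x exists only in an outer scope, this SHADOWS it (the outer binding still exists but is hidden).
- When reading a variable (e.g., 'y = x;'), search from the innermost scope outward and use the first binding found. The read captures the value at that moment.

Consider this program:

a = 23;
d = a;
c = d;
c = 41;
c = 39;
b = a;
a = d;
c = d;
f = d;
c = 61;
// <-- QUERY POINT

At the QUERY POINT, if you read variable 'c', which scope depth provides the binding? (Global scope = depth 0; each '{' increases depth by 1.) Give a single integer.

Step 1: declare a=23 at depth 0
Step 2: declare d=(read a)=23 at depth 0
Step 3: declare c=(read d)=23 at depth 0
Step 4: declare c=41 at depth 0
Step 5: declare c=39 at depth 0
Step 6: declare b=(read a)=23 at depth 0
Step 7: declare a=(read d)=23 at depth 0
Step 8: declare c=(read d)=23 at depth 0
Step 9: declare f=(read d)=23 at depth 0
Step 10: declare c=61 at depth 0
Visible at query point: a=23 b=23 c=61 d=23 f=23

Answer: 0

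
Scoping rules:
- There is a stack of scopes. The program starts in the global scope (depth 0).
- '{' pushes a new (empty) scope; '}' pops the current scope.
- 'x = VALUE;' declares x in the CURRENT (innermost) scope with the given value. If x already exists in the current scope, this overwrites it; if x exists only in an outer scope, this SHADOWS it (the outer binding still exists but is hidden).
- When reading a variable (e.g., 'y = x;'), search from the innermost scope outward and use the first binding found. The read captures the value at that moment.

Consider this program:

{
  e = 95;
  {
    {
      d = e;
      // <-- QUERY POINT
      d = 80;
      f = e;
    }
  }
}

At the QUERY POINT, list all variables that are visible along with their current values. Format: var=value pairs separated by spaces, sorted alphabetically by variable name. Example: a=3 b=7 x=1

Answer: d=95 e=95

Derivation:
Step 1: enter scope (depth=1)
Step 2: declare e=95 at depth 1
Step 3: enter scope (depth=2)
Step 4: enter scope (depth=3)
Step 5: declare d=(read e)=95 at depth 3
Visible at query point: d=95 e=95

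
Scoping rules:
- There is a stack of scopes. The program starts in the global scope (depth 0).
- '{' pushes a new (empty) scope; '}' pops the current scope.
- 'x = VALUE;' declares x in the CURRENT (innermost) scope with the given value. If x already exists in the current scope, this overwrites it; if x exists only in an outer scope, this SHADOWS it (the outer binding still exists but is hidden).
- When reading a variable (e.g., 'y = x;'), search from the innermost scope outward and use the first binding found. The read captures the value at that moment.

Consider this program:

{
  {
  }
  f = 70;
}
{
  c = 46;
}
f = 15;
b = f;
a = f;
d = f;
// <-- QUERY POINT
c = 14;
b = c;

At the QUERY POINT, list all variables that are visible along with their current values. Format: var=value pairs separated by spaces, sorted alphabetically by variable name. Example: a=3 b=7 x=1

Step 1: enter scope (depth=1)
Step 2: enter scope (depth=2)
Step 3: exit scope (depth=1)
Step 4: declare f=70 at depth 1
Step 5: exit scope (depth=0)
Step 6: enter scope (depth=1)
Step 7: declare c=46 at depth 1
Step 8: exit scope (depth=0)
Step 9: declare f=15 at depth 0
Step 10: declare b=(read f)=15 at depth 0
Step 11: declare a=(read f)=15 at depth 0
Step 12: declare d=(read f)=15 at depth 0
Visible at query point: a=15 b=15 d=15 f=15

Answer: a=15 b=15 d=15 f=15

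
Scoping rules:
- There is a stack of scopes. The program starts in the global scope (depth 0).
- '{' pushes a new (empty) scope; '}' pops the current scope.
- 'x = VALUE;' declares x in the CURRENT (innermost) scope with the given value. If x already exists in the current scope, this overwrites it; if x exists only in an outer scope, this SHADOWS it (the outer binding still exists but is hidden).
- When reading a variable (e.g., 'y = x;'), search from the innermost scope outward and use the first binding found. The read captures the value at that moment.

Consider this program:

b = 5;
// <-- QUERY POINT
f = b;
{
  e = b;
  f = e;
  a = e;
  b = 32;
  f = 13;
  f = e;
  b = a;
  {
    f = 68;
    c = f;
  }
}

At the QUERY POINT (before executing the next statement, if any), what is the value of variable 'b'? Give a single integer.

Step 1: declare b=5 at depth 0
Visible at query point: b=5

Answer: 5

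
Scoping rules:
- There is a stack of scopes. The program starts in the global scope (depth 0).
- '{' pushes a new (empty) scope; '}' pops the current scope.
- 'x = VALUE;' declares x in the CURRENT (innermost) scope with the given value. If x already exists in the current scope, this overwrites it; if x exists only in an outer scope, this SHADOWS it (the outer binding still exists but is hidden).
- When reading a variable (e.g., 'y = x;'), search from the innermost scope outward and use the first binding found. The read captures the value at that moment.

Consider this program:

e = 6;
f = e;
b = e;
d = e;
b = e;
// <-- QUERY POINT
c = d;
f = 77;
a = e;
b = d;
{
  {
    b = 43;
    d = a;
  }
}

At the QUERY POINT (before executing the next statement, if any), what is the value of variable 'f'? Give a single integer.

Step 1: declare e=6 at depth 0
Step 2: declare f=(read e)=6 at depth 0
Step 3: declare b=(read e)=6 at depth 0
Step 4: declare d=(read e)=6 at depth 0
Step 5: declare b=(read e)=6 at depth 0
Visible at query point: b=6 d=6 e=6 f=6

Answer: 6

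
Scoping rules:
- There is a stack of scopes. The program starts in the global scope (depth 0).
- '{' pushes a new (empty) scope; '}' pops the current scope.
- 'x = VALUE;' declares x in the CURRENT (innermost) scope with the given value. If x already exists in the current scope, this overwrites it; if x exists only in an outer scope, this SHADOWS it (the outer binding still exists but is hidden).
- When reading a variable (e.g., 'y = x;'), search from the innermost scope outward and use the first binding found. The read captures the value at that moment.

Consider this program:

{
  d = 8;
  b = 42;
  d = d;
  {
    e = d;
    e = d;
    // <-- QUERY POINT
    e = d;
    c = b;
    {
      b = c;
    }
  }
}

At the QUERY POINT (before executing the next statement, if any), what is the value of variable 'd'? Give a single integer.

Answer: 8

Derivation:
Step 1: enter scope (depth=1)
Step 2: declare d=8 at depth 1
Step 3: declare b=42 at depth 1
Step 4: declare d=(read d)=8 at depth 1
Step 5: enter scope (depth=2)
Step 6: declare e=(read d)=8 at depth 2
Step 7: declare e=(read d)=8 at depth 2
Visible at query point: b=42 d=8 e=8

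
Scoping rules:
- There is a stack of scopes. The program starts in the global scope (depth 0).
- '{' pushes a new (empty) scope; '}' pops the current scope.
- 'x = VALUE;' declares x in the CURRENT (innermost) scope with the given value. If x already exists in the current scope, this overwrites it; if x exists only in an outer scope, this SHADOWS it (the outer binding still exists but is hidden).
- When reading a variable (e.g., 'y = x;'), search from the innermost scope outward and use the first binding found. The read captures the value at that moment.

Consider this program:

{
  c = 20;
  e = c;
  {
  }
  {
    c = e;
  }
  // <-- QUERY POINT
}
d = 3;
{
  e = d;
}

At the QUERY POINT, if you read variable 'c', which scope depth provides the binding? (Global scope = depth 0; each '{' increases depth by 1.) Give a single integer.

Step 1: enter scope (depth=1)
Step 2: declare c=20 at depth 1
Step 3: declare e=(read c)=20 at depth 1
Step 4: enter scope (depth=2)
Step 5: exit scope (depth=1)
Step 6: enter scope (depth=2)
Step 7: declare c=(read e)=20 at depth 2
Step 8: exit scope (depth=1)
Visible at query point: c=20 e=20

Answer: 1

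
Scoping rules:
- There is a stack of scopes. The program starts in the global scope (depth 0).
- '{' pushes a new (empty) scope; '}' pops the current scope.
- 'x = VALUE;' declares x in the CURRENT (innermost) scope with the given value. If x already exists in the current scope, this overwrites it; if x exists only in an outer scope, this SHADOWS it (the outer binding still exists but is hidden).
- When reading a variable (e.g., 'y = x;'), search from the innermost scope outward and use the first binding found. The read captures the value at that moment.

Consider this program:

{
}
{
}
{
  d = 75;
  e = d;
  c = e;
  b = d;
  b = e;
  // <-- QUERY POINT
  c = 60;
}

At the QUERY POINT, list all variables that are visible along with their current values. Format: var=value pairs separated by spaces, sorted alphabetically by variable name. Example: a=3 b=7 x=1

Step 1: enter scope (depth=1)
Step 2: exit scope (depth=0)
Step 3: enter scope (depth=1)
Step 4: exit scope (depth=0)
Step 5: enter scope (depth=1)
Step 6: declare d=75 at depth 1
Step 7: declare e=(read d)=75 at depth 1
Step 8: declare c=(read e)=75 at depth 1
Step 9: declare b=(read d)=75 at depth 1
Step 10: declare b=(read e)=75 at depth 1
Visible at query point: b=75 c=75 d=75 e=75

Answer: b=75 c=75 d=75 e=75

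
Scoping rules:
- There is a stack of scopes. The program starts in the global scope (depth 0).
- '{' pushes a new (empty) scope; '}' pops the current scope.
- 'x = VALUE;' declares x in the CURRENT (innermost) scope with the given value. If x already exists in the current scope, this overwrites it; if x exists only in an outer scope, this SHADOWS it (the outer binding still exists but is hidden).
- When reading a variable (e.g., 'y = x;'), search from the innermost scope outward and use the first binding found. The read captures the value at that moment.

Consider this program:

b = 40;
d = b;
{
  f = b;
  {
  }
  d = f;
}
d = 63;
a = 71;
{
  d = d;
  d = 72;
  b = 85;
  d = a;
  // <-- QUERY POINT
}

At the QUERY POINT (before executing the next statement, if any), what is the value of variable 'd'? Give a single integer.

Answer: 71

Derivation:
Step 1: declare b=40 at depth 0
Step 2: declare d=(read b)=40 at depth 0
Step 3: enter scope (depth=1)
Step 4: declare f=(read b)=40 at depth 1
Step 5: enter scope (depth=2)
Step 6: exit scope (depth=1)
Step 7: declare d=(read f)=40 at depth 1
Step 8: exit scope (depth=0)
Step 9: declare d=63 at depth 0
Step 10: declare a=71 at depth 0
Step 11: enter scope (depth=1)
Step 12: declare d=(read d)=63 at depth 1
Step 13: declare d=72 at depth 1
Step 14: declare b=85 at depth 1
Step 15: declare d=(read a)=71 at depth 1
Visible at query point: a=71 b=85 d=71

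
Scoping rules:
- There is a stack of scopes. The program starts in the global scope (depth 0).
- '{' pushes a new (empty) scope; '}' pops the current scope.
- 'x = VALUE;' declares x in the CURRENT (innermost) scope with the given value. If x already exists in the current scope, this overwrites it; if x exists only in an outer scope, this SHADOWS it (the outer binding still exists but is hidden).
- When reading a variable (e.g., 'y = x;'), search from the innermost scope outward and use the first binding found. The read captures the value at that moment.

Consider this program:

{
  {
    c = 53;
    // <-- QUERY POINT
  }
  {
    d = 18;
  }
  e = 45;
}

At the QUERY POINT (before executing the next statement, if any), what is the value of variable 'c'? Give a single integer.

Step 1: enter scope (depth=1)
Step 2: enter scope (depth=2)
Step 3: declare c=53 at depth 2
Visible at query point: c=53

Answer: 53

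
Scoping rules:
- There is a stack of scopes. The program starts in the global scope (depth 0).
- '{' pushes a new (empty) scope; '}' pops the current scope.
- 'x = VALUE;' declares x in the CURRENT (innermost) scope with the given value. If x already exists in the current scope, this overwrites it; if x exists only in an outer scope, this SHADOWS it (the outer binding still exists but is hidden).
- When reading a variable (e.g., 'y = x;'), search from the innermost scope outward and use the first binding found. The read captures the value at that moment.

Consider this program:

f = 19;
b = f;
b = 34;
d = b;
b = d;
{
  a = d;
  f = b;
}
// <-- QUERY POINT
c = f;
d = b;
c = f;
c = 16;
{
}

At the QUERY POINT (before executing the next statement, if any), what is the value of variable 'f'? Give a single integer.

Answer: 19

Derivation:
Step 1: declare f=19 at depth 0
Step 2: declare b=(read f)=19 at depth 0
Step 3: declare b=34 at depth 0
Step 4: declare d=(read b)=34 at depth 0
Step 5: declare b=(read d)=34 at depth 0
Step 6: enter scope (depth=1)
Step 7: declare a=(read d)=34 at depth 1
Step 8: declare f=(read b)=34 at depth 1
Step 9: exit scope (depth=0)
Visible at query point: b=34 d=34 f=19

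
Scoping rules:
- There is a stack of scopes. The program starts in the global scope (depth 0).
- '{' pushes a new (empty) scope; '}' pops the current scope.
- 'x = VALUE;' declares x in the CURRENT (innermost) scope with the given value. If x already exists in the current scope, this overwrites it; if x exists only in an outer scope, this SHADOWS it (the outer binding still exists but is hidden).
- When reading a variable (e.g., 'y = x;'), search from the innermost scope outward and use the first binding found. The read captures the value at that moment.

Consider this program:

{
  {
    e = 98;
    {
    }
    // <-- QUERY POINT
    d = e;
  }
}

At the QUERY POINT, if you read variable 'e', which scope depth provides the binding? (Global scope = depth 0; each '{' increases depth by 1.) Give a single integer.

Answer: 2

Derivation:
Step 1: enter scope (depth=1)
Step 2: enter scope (depth=2)
Step 3: declare e=98 at depth 2
Step 4: enter scope (depth=3)
Step 5: exit scope (depth=2)
Visible at query point: e=98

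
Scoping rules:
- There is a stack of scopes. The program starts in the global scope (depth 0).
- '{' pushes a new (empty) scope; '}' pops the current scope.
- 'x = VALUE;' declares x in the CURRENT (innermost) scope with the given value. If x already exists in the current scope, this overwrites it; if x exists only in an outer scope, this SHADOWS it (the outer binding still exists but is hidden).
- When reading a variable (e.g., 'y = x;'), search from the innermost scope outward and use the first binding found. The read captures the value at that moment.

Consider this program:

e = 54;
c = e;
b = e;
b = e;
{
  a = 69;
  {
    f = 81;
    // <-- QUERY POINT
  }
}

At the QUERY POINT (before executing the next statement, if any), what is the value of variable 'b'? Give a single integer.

Step 1: declare e=54 at depth 0
Step 2: declare c=(read e)=54 at depth 0
Step 3: declare b=(read e)=54 at depth 0
Step 4: declare b=(read e)=54 at depth 0
Step 5: enter scope (depth=1)
Step 6: declare a=69 at depth 1
Step 7: enter scope (depth=2)
Step 8: declare f=81 at depth 2
Visible at query point: a=69 b=54 c=54 e=54 f=81

Answer: 54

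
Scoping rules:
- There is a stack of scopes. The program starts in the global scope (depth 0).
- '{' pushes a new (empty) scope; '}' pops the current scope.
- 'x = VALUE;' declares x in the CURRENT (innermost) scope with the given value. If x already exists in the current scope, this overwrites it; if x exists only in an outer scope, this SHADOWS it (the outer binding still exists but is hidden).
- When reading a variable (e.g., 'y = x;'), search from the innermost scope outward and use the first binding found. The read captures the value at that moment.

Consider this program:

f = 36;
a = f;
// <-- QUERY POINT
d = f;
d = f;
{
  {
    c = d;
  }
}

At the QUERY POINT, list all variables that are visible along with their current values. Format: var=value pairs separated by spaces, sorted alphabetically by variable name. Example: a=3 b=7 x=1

Answer: a=36 f=36

Derivation:
Step 1: declare f=36 at depth 0
Step 2: declare a=(read f)=36 at depth 0
Visible at query point: a=36 f=36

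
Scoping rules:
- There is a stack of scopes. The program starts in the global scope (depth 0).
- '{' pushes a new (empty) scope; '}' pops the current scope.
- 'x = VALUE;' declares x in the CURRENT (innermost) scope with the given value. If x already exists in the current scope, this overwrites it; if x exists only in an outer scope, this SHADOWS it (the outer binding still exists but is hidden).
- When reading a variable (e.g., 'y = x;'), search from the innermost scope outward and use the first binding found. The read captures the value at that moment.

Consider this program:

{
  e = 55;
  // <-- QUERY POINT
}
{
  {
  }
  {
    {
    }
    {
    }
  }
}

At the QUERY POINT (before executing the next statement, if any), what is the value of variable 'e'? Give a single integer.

Answer: 55

Derivation:
Step 1: enter scope (depth=1)
Step 2: declare e=55 at depth 1
Visible at query point: e=55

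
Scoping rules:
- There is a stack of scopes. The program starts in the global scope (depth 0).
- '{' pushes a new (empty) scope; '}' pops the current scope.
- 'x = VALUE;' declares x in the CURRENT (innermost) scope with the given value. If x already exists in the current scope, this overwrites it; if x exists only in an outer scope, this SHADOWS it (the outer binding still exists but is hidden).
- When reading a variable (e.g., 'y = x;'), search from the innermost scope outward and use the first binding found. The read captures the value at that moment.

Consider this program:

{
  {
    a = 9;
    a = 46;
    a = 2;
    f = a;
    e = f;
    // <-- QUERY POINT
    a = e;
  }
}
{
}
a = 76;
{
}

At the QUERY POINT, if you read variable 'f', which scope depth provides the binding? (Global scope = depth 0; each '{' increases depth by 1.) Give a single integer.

Answer: 2

Derivation:
Step 1: enter scope (depth=1)
Step 2: enter scope (depth=2)
Step 3: declare a=9 at depth 2
Step 4: declare a=46 at depth 2
Step 5: declare a=2 at depth 2
Step 6: declare f=(read a)=2 at depth 2
Step 7: declare e=(read f)=2 at depth 2
Visible at query point: a=2 e=2 f=2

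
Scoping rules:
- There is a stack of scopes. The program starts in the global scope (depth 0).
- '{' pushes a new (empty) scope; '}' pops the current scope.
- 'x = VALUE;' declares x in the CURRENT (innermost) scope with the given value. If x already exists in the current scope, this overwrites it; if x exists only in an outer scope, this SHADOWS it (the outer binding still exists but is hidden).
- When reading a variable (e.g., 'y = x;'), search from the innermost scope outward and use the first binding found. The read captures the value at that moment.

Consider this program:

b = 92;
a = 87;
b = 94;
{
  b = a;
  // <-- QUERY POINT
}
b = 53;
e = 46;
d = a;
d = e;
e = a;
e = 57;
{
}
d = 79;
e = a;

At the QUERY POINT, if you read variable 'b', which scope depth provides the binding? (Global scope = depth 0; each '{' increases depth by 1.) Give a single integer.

Answer: 1

Derivation:
Step 1: declare b=92 at depth 0
Step 2: declare a=87 at depth 0
Step 3: declare b=94 at depth 0
Step 4: enter scope (depth=1)
Step 5: declare b=(read a)=87 at depth 1
Visible at query point: a=87 b=87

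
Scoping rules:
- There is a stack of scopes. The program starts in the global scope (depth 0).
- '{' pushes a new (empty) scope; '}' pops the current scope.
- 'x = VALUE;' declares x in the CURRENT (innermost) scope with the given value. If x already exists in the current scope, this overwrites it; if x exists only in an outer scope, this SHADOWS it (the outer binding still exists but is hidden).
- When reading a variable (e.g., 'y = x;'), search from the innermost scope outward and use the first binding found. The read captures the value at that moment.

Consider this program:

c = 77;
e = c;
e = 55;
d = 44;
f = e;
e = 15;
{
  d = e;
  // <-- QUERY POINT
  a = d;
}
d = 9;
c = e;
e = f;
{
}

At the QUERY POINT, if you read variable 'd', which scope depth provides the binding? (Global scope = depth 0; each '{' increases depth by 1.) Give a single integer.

Step 1: declare c=77 at depth 0
Step 2: declare e=(read c)=77 at depth 0
Step 3: declare e=55 at depth 0
Step 4: declare d=44 at depth 0
Step 5: declare f=(read e)=55 at depth 0
Step 6: declare e=15 at depth 0
Step 7: enter scope (depth=1)
Step 8: declare d=(read e)=15 at depth 1
Visible at query point: c=77 d=15 e=15 f=55

Answer: 1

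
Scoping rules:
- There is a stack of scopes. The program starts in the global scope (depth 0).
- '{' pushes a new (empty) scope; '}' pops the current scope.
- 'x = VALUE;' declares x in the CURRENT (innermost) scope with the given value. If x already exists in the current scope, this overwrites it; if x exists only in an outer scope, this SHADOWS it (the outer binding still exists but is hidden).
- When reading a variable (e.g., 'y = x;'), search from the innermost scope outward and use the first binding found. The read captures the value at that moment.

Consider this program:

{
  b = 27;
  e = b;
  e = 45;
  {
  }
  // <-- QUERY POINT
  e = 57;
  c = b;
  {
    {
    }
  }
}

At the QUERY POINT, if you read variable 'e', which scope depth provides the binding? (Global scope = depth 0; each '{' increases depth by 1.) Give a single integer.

Step 1: enter scope (depth=1)
Step 2: declare b=27 at depth 1
Step 3: declare e=(read b)=27 at depth 1
Step 4: declare e=45 at depth 1
Step 5: enter scope (depth=2)
Step 6: exit scope (depth=1)
Visible at query point: b=27 e=45

Answer: 1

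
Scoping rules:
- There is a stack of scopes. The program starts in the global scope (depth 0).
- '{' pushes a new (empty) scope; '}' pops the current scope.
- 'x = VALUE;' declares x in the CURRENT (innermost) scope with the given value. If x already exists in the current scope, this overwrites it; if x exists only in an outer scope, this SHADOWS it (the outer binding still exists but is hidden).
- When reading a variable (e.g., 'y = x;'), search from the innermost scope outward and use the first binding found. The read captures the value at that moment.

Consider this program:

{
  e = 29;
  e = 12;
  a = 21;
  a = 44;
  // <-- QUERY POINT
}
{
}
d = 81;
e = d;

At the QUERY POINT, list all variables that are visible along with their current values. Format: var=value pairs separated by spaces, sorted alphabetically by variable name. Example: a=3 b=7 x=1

Step 1: enter scope (depth=1)
Step 2: declare e=29 at depth 1
Step 3: declare e=12 at depth 1
Step 4: declare a=21 at depth 1
Step 5: declare a=44 at depth 1
Visible at query point: a=44 e=12

Answer: a=44 e=12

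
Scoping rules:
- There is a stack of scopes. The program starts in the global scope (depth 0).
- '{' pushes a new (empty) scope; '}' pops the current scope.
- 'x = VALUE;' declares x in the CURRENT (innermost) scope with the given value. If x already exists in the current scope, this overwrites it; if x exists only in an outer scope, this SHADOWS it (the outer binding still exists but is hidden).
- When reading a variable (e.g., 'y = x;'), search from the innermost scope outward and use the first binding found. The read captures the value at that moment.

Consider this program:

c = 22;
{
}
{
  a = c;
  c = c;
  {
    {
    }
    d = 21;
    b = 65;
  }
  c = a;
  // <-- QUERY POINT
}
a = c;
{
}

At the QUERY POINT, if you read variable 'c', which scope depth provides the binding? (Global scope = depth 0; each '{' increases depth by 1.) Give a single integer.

Step 1: declare c=22 at depth 0
Step 2: enter scope (depth=1)
Step 3: exit scope (depth=0)
Step 4: enter scope (depth=1)
Step 5: declare a=(read c)=22 at depth 1
Step 6: declare c=(read c)=22 at depth 1
Step 7: enter scope (depth=2)
Step 8: enter scope (depth=3)
Step 9: exit scope (depth=2)
Step 10: declare d=21 at depth 2
Step 11: declare b=65 at depth 2
Step 12: exit scope (depth=1)
Step 13: declare c=(read a)=22 at depth 1
Visible at query point: a=22 c=22

Answer: 1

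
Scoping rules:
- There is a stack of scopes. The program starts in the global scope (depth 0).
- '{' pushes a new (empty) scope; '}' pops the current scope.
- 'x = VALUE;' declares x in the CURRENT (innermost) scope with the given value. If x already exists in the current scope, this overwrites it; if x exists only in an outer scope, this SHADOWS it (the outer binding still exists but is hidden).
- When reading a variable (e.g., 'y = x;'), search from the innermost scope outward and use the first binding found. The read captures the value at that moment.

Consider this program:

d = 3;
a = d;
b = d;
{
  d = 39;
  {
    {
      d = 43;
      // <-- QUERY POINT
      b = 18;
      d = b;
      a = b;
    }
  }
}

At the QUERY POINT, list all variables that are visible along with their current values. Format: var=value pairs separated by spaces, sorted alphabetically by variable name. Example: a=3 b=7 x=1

Step 1: declare d=3 at depth 0
Step 2: declare a=(read d)=3 at depth 0
Step 3: declare b=(read d)=3 at depth 0
Step 4: enter scope (depth=1)
Step 5: declare d=39 at depth 1
Step 6: enter scope (depth=2)
Step 7: enter scope (depth=3)
Step 8: declare d=43 at depth 3
Visible at query point: a=3 b=3 d=43

Answer: a=3 b=3 d=43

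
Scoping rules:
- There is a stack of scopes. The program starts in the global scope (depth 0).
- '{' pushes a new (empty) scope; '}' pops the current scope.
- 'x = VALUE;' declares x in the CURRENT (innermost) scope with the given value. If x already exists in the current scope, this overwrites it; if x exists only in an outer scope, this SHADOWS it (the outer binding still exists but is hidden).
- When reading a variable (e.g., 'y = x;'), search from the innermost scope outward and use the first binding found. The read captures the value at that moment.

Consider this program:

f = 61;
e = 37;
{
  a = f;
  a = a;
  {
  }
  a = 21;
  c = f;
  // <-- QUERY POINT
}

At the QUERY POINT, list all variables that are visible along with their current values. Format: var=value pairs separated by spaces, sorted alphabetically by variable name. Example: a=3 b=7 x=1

Answer: a=21 c=61 e=37 f=61

Derivation:
Step 1: declare f=61 at depth 0
Step 2: declare e=37 at depth 0
Step 3: enter scope (depth=1)
Step 4: declare a=(read f)=61 at depth 1
Step 5: declare a=(read a)=61 at depth 1
Step 6: enter scope (depth=2)
Step 7: exit scope (depth=1)
Step 8: declare a=21 at depth 1
Step 9: declare c=(read f)=61 at depth 1
Visible at query point: a=21 c=61 e=37 f=61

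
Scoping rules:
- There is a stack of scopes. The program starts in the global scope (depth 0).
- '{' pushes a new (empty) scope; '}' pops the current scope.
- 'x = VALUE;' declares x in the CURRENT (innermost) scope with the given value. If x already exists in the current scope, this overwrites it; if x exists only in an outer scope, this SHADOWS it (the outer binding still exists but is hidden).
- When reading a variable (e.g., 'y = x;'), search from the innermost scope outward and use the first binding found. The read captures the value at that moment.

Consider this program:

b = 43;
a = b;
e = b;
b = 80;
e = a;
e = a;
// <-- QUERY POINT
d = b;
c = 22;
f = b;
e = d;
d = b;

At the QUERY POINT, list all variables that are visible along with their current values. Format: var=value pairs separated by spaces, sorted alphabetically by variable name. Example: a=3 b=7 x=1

Step 1: declare b=43 at depth 0
Step 2: declare a=(read b)=43 at depth 0
Step 3: declare e=(read b)=43 at depth 0
Step 4: declare b=80 at depth 0
Step 5: declare e=(read a)=43 at depth 0
Step 6: declare e=(read a)=43 at depth 0
Visible at query point: a=43 b=80 e=43

Answer: a=43 b=80 e=43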